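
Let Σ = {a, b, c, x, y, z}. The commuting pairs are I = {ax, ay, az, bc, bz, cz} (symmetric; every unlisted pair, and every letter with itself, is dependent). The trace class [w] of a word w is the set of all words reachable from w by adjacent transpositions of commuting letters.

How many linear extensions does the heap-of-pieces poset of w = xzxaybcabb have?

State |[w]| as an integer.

piece 0:x — minimal
piece 1:z rests on {0:x}
piece 2:x rests on {1:z}
piece 3:a — minimal
piece 4:y rests on {2:x}
piece 5:b rests on {3:a, 4:y}
piece 6:c rests on {3:a, 4:y}
piece 7:a rests on {5:b, 6:c}
piece 8:b rests on {7:a}
piece 9:b rests on {8:b}
minimal pieces: {0:x, 3:a}
ways to finish when only these pieces remain (= sum over removing one remaining piece with nothing left below it):
  1 left: {9}→1
  2 left: {8,9}→1
  3 left: {7,8,9}→1
  4 left: {5,7,8,9}→1  {6,7,8,9}→1
  5 left: {5,6,7,8,9}→2
  6 left: {3,5,6,7,8,9}→2  {4,5,6,7,8,9}→2
  7 left: {2,4,5,6,7,8,9}→2  {3,4,5,6,7,8,9}→4
  8 left: {1,2,4,5,6,7,8,9}→2  {2,3,4,5,6,7,8,9}→6
  placing 0:x first → 8 extensions
  placing 3:a first → 2 extensions
total linear extensions = 10

10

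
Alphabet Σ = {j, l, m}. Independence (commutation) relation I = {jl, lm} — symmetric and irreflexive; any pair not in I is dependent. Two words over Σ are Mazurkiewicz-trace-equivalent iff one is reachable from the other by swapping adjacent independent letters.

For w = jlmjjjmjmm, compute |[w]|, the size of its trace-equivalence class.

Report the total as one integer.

drop 0:j onto floor
drop 1:l onto floor
drop 2:m onto {0:j}
drop 3:j onto {2:m}
drop 4:j onto {3:j}
drop 5:j onto {4:j}
drop 6:m onto {5:j}
drop 7:j onto {6:m}
drop 8:m onto {7:j}
drop 9:m onto {8:m}
ground layer = {0:j, 1:l}
drop-orders for the pieces not yet dropped (sum over which currently-grounded one goes next):
  1 to go: {1} 1  {9} 1
  2 to go: {1,9} 2  {8,9} 1
  3 to go: {1,8,9} 3  {7,8,9} 1
  4 to go: {1,7,8,9} 4  {6,7,8,9} 1
  5 to go: {1,6,7,8,9} 5  {5,6,7,8,9} 1
  6 to go: {1,5,6,7,8,9} 6  {4,5,6,7,8,9} 1
  7 to go: {1,4,5,6,7,8,9} 7  {3,4,5,6,7,8,9} 1
  8 to go: {1,3,4,5,6,7,8,9} 8  {2,3,4,5,6,7,8,9} 1
  if 0:j drops first: 9 orders
  if 1:l drops first: 1 orders
heap linearizations: 10

10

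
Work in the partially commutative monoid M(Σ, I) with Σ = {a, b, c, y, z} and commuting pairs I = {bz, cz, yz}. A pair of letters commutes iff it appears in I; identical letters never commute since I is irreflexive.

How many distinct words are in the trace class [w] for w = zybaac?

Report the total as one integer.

piece 0:z — minimal
piece 1:y — minimal
piece 2:b rests on {1:y}
piece 3:a rests on {0:z, 2:b}
piece 4:a rests on {3:a}
piece 5:c rests on {4:a}
minimal pieces: {0:z, 1:y}
ways to finish when only these pieces remain (= sum over removing one remaining piece with nothing left below it):
  1 left: {5}→1
  2 left: {4,5}→1
  3 left: {3,4,5}→1
  4 left: {0,3,4,5}→1  {2,3,4,5}→1
  placing 0:z first → 1 extensions
  placing 1:y first → 2 extensions
total linear extensions = 3

3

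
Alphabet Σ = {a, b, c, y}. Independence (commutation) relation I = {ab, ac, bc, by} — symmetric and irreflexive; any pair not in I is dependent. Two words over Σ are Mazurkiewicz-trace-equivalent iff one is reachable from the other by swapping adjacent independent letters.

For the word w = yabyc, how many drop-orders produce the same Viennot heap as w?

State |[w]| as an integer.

0(y) covers ∅
1(a) covers 0:y
2(b) covers ∅
3(y) covers 1:a
4(c) covers 3:y
floor of heap: 0:y, 2:b
completions by unplaced set U, small U first (add the entries for U minus each lowest piece of U):
  |U|=1: {2}:1  {4}:1
  |U|=2: {2,4}:2  {3,4}:1
  |U|=3: {1,3,4}:1  {2,3,4}:3
  start at 0(y): 4
  start at 2(b): 1
sum over floor = 5

5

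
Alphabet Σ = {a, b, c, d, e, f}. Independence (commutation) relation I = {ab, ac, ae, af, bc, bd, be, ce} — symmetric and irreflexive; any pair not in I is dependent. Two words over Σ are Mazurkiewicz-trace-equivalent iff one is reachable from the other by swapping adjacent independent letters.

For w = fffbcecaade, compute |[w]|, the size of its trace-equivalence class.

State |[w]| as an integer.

600

0(f) covers ∅
1(f) covers 0:f
2(f) covers 1:f
3(b) covers 2:f
4(c) covers 2:f
5(e) covers 2:f
6(c) covers 4:c
7(a) covers ∅
8(a) covers 7:a
9(d) covers 5:e, 6:c, 8:a
10(e) covers 9:d
floor of heap: 0:f, 7:a
completions by unplaced set U, small U first (add the entries for U minus each lowest piece of U):
  |U|=1: {3}:1  {10}:1
  |U|=2: {3,10}:2  {9,10}:1
  |U|=3: {3,9,10}:3  {5,9,10}:1  {6,9,10}:1  {8,9,10}:1
  |U|=4: {3,5,9,10}:4  {3,6,9,10}:4  {3,8,9,10}:4  {4,6,9,10}:1  {5,6,9,10}:2  {5,8,9,10}:2  {6,8,9,10}:2  {7,8,9,10}:1
  |U|=5: {3,4,6,9,10}:5  {3,5,6,9,10}:10  {3,5,8,9,10}:10  {3,6,8,9,10}:10  {3,7,8,9,10}:5  {4,5,6,9,10}:3  {4,6,8,9,10}:3  {5,6,8,9,10}:6  {5,7,8,9,10}:3  {6,7,8,9,10}:3
  |U|=6: {3,4,5,6,9,10}:18  {3,4,6,8,9,10}:18  {3,5,6,8,9,10}:36  {3,5,7,8,9,10}:18  {3,6,7,8,9,10}:18  {4,5,6,8,9,10}:12  {4,6,7,8,9,10}:6  {5,6,7,8,9,10}:12
  |U|=7: {2,3,4,5,6,9,10}:18  {3,4,5,6,8,9,10}:84  {3,4,6,7,8,9,10}:42  {3,5,6,7,8,9,10}:84  {4,5,6,7,8,9,10}:30
  |U|=8: {1,2,3,4,5,6,9,10}:18  {2,3,4,5,6,8,9,10}:102  {3,4,5,6,7,8,9,10}:240
  |U|=9: {0,1,2,3,4,5,6,9,10}:18  {1,2,3,4,5,6,8,9,10}:120  {2,3,4,5,6,7,8,9,10}:342
  start at 0(f): 462
  start at 7(a): 138
sum over floor = 600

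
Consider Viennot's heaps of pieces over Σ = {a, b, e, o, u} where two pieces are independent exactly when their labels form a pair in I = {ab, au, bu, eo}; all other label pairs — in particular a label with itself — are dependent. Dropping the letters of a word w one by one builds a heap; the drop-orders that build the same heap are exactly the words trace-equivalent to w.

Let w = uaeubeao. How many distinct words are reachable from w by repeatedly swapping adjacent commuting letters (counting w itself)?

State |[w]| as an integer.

#0=u has no predecessor
#1=a has no predecessor
#2=e depends on [0:u, 1:a]
#3=u depends on [2:e]
#4=b depends on [2:e]
#5=e depends on [3:u, 4:b]
#6=a depends on [5:e]
#7=o depends on [6:a]
sources: [0:u, 1:a]
N(rest) = Σ N(rest − s) over sources s of rest; N(one piece) = 1:
  size 1 → [7]=1
  size 2 → [6,7]=1
  size 3 → [5,6,7]=1
  size 4 → [3,5,6,7]=1  [4,5,6,7]=1
  size 5 → [3,4,5,6,7]=2
  size 6 → [2,3,4,5,6,7]=2
  first=0(u) contributes 2
  first=1(a) contributes 2
|[w]| = 4

4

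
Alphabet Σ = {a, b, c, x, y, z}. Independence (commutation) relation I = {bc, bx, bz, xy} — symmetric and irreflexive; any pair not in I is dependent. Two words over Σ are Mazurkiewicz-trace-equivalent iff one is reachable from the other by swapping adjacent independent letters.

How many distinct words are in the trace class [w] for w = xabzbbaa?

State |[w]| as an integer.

4

drop 0:x onto floor
drop 1:a onto {0:x}
drop 2:b onto {1:a}
drop 3:z onto {1:a}
drop 4:b onto {2:b}
drop 5:b onto {4:b}
drop 6:a onto {3:z, 5:b}
drop 7:a onto {6:a}
ground layer = {0:x}
drop-orders for the pieces not yet dropped (sum over which currently-grounded one goes next):
  1 to go: {7} 1
  2 to go: {6,7} 1
  3 to go: {3,6,7} 1  {5,6,7} 1
  4 to go: {3,5,6,7} 2  {4,5,6,7} 1
  5 to go: {2,4,5,6,7} 1  {3,4,5,6,7} 3
  6 to go: {2,3,4,5,6,7} 4
  if 0:x drops first: 4 orders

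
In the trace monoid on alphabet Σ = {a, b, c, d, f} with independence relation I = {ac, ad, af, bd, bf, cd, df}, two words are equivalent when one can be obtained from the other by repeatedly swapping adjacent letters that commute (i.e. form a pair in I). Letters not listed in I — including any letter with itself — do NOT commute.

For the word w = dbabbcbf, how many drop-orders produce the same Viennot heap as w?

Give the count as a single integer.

piece 0:d — minimal
piece 1:b — minimal
piece 2:a rests on {1:b}
piece 3:b rests on {2:a}
piece 4:b rests on {3:b}
piece 5:c rests on {4:b}
piece 6:b rests on {5:c}
piece 7:f rests on {5:c}
minimal pieces: {0:d, 1:b}
ways to finish when only these pieces remain (= sum over removing one remaining piece with nothing left below it):
  1 left: {0}→1  {6}→1  {7}→1
  2 left: {0,6}→2  {0,7}→2  {6,7}→2
  3 left: {0,6,7}→6  {5,6,7}→2
  4 left: {0,5,6,7}→8  {4,5,6,7}→2
  5 left: {0,4,5,6,7}→10  {3,4,5,6,7}→2
  6 left: {0,3,4,5,6,7}→12  {2,3,4,5,6,7}→2
  placing 0:d first → 2 extensions
  placing 1:b first → 14 extensions
total linear extensions = 16

16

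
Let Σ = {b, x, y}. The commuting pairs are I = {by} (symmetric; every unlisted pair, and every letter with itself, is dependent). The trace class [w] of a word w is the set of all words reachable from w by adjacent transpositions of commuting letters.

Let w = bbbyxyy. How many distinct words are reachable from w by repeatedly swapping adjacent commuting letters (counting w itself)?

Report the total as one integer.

drop 0:b onto floor
drop 1:b onto {0:b}
drop 2:b onto {1:b}
drop 3:y onto floor
drop 4:x onto {2:b, 3:y}
drop 5:y onto {4:x}
drop 6:y onto {5:y}
ground layer = {0:b, 3:y}
drop-orders for the pieces not yet dropped (sum over which currently-grounded one goes next):
  1 to go: {6} 1
  2 to go: {5,6} 1
  3 to go: {4,5,6} 1
  4 to go: {2,4,5,6} 1  {3,4,5,6} 1
  5 to go: {1,2,4,5,6} 1  {2,3,4,5,6} 2
  if 0:b drops first: 3 orders
  if 3:y drops first: 1 orders
heap linearizations: 4

4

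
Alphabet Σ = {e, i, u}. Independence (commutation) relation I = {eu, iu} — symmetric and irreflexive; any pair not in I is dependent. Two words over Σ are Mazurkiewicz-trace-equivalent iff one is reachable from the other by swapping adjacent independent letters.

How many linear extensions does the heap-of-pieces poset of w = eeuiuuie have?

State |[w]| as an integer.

56

#0=e has no predecessor
#1=e depends on [0:e]
#2=u has no predecessor
#3=i depends on [1:e]
#4=u depends on [2:u]
#5=u depends on [4:u]
#6=i depends on [3:i]
#7=e depends on [6:i]
sources: [0:e, 2:u]
N(rest) = Σ N(rest − s) over sources s of rest; N(one piece) = 1:
  size 1 → [5]=1  [7]=1
  size 2 → [4,5]=1  [5,7]=2  [6,7]=1
  size 3 → [2,4,5]=1  [3,6,7]=1  [4,5,7]=3  [5,6,7]=3
  size 4 → [1,3,6,7]=1  [2,4,5,7]=4  [3,5,6,7]=4  [4,5,6,7]=6
  size 5 → [0,1,3,6,7]=1  [1,3,5,6,7]=5  [2,4,5,6,7]=10  [3,4,5,6,7]=10
  size 6 → [0,1,3,5,6,7]=6  [1,3,4,5,6,7]=15  [2,3,4,5,6,7]=20
  first=0(e) contributes 35
  first=2(u) contributes 21
|[w]| = 56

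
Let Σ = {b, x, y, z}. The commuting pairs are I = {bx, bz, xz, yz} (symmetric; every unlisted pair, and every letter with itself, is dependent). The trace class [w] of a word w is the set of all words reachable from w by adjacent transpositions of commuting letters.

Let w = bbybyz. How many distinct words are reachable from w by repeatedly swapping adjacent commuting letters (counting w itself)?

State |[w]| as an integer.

piece 0:b — minimal
piece 1:b rests on {0:b}
piece 2:y rests on {1:b}
piece 3:b rests on {2:y}
piece 4:y rests on {3:b}
piece 5:z — minimal
minimal pieces: {0:b, 5:z}
ways to finish when only these pieces remain (= sum over removing one remaining piece with nothing left below it):
  1 left: {4}→1  {5}→1
  2 left: {3,4}→1  {4,5}→2
  3 left: {2,3,4}→1  {3,4,5}→3
  4 left: {1,2,3,4}→1  {2,3,4,5}→4
  placing 0:b first → 5 extensions
  placing 5:z first → 1 extensions
total linear extensions = 6

6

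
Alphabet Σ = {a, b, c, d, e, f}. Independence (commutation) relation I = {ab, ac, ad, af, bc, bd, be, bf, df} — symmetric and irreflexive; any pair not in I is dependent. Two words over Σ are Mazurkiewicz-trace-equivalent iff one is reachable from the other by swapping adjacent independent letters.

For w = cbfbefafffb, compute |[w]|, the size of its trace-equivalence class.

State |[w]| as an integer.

#0=c has no predecessor
#1=b has no predecessor
#2=f depends on [0:c]
#3=b depends on [1:b]
#4=e depends on [2:f]
#5=f depends on [4:e]
#6=a depends on [4:e]
#7=f depends on [5:f]
#8=f depends on [7:f]
#9=f depends on [8:f]
#10=b depends on [3:b]
sources: [0:c, 1:b]
N(rest) = Σ N(rest − s) over sources s of rest; N(one piece) = 1:
  size 1 → [6]=1  [9]=1  [10]=1
  size 2 → [3,10]=1  [6,9]=2  [6,10]=2  [8,9]=1  [9,10]=2
  size 3 → [1,3,10]=1  [3,6,10]=3  [3,9,10]=3  [6,8,9]=3  [6,9,10]=6  [7,8,9]=1  [8,9,10]=3
  size 4 → [1,3,6,10]=4  [1,3,9,10]=4  [3,6,9,10]=12  [3,8,9,10]=6  [5,7,8,9]=1  [6,7,8,9]=4  [6,8,9,10]=12  [7,8,9,10]=4
  size 5 → [1,3,6,9,10]=20  [1,3,8,9,10]=10  [3,6,8,9,10]=30  [3,7,8,9,10]=10  [5,6,7,8,9]=5  [5,7,8,9,10]=5  [6,7,8,9,10]=20
  size 6 → [1,3,6,8,9,10]=60  [1,3,7,8,9,10]=20  [3,5,7,8,9,10]=15  [3,6,7,8,9,10]=60  [4,5,6,7,8,9]=5  [5,6,7,8,9,10]=30
  size 7 → [1,3,5,7,8,9,10]=35  [1,3,6,7,8,9,10]=140  [2,4,5,6,7,8,9]=5  [3,5,6,7,8,9,10]=105  [4,5,6,7,8,9,10]=35
  size 8 → [0,2,4,5,6,7,8,9]=5  [1,3,5,6,7,8,9,10]=280  [2,4,5,6,7,8,9,10]=40  [3,4,5,6,7,8,9,10]=140
  size 9 → [0,2,4,5,6,7,8,9,10]=45  [1,3,4,5,6,7,8,9,10]=420  [2,3,4,5,6,7,8,9,10]=180
  first=0(c) contributes 600
  first=1(b) contributes 225
|[w]| = 825

825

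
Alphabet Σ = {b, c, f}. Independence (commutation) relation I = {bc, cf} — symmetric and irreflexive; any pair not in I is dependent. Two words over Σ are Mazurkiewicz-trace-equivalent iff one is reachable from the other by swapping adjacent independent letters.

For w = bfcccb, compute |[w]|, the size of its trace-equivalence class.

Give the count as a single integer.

drop 0:b onto floor
drop 1:f onto {0:b}
drop 2:c onto floor
drop 3:c onto {2:c}
drop 4:c onto {3:c}
drop 5:b onto {1:f}
ground layer = {0:b, 2:c}
drop-orders for the pieces not yet dropped (sum over which currently-grounded one goes next):
  1 to go: {4} 1  {5} 1
  2 to go: {1,5} 1  {3,4} 1  {4,5} 2
  3 to go: {0,1,5} 1  {1,4,5} 3  {2,3,4} 1  {3,4,5} 3
  4 to go: {0,1,4,5} 4  {1,3,4,5} 6  {2,3,4,5} 4
  if 0:b drops first: 10 orders
  if 2:c drops first: 10 orders
heap linearizations: 20

20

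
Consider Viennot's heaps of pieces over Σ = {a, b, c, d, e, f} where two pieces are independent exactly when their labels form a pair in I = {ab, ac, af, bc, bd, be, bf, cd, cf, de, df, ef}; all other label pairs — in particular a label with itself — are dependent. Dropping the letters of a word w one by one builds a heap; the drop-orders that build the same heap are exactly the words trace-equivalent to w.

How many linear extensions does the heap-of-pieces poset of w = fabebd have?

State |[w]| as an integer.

120

piece 0:f — minimal
piece 1:a — minimal
piece 2:b — minimal
piece 3:e rests on {1:a}
piece 4:b rests on {2:b}
piece 5:d rests on {1:a}
minimal pieces: {0:f, 1:a, 2:b}
ways to finish when only these pieces remain (= sum over removing one remaining piece with nothing left below it):
  1 left: {0}→1  {3}→1  {4}→1  {5}→1
  2 left: {0,3}→2  {0,4}→2  {0,5}→2  {2,4}→1  {3,4}→2  {3,5}→2  {4,5}→2
  3 left: {0,2,4}→3  {0,3,4}→6  {0,3,5}→6  {0,4,5}→6  {1,3,5}→2  {2,3,4}→3  {2,4,5}→3  {3,4,5}→6
  4 left: {0,1,3,5}→8  {0,2,3,4}→12  {0,2,4,5}→12  {0,3,4,5}→24  {1,3,4,5}→8  {2,3,4,5}→12
  placing 0:f first → 20 extensions
  placing 1:a first → 60 extensions
  placing 2:b first → 40 extensions
total linear extensions = 120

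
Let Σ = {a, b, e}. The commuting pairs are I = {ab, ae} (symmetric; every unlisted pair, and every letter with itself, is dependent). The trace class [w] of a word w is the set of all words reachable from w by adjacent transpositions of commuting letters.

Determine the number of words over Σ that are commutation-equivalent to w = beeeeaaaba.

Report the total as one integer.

210

drop 0:b onto floor
drop 1:e onto {0:b}
drop 2:e onto {1:e}
drop 3:e onto {2:e}
drop 4:e onto {3:e}
drop 5:a onto floor
drop 6:a onto {5:a}
drop 7:a onto {6:a}
drop 8:b onto {4:e}
drop 9:a onto {7:a}
ground layer = {0:b, 5:a}
drop-orders for the pieces not yet dropped (sum over which currently-grounded one goes next):
  1 to go: {8} 1  {9} 1
  2 to go: {4,8} 1  {7,9} 1  {8,9} 2
  3 to go: {3,4,8} 1  {4,8,9} 3  {6,7,9} 1  {7,8,9} 3
  4 to go: {2,3,4,8} 1  {3,4,8,9} 4  {4,7,8,9} 6  {5,6,7,9} 1  {6,7,8,9} 4
  5 to go: {1,2,3,4,8} 1  {2,3,4,8,9} 5  {3,4,7,8,9} 10  {4,6,7,8,9} 10  {5,6,7,8,9} 5
  6 to go: {0,1,2,3,4,8} 1  {1,2,3,4,8,9} 6  {2,3,4,7,8,9} 15  {3,4,6,7,8,9} 20  {4,5,6,7,8,9} 15
  7 to go: {0,1,2,3,4,8,9} 7  {1,2,3,4,7,8,9} 21  {2,3,4,6,7,8,9} 35  {3,4,5,6,7,8,9} 35
  8 to go: {0,1,2,3,4,7,8,9} 28  {1,2,3,4,6,7,8,9} 56  {2,3,4,5,6,7,8,9} 70
  if 0:b drops first: 126 orders
  if 5:a drops first: 84 orders
heap linearizations: 210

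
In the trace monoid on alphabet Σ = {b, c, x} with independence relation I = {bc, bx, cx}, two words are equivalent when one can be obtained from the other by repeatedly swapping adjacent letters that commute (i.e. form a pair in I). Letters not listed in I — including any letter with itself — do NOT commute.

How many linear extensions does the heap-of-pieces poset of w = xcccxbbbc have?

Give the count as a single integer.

1260

drop 0:x onto floor
drop 1:c onto floor
drop 2:c onto {1:c}
drop 3:c onto {2:c}
drop 4:x onto {0:x}
drop 5:b onto floor
drop 6:b onto {5:b}
drop 7:b onto {6:b}
drop 8:c onto {3:c}
ground layer = {0:x, 1:c, 5:b}
drop-orders for the pieces not yet dropped (sum over which currently-grounded one goes next):
  1 to go: {4} 1  {7} 1  {8} 1
  2 to go: {0,4} 1  {3,8} 1  {4,7} 2  {4,8} 2  {6,7} 1  {7,8} 2
  3 to go: {0,4,7} 3  {0,4,8} 3  {2,3,8} 1  {3,4,8} 3  {3,7,8} 3  {4,6,7} 3  {4,7,8} 6  {5,6,7} 1  {6,7,8} 3
  4 to go: {0,3,4,8} 6  {0,4,6,7} 6  {0,4,7,8} 12  {1,2,3,8} 1  {2,3,4,8} 4  {2,3,7,8} 4  {3,4,7,8} 12  {3,6,7,8} 6  {4,5,6,7} 4  {4,6,7,8} 12  {5,6,7,8} 4
  5 to go: {0,2,3,4,8} 10  {0,3,4,7,8} 30  {0,4,5,6,7} 10  {0,4,6,7,8} 30  {1,2,3,4,8} 5  {1,2,3,7,8} 5  {2,3,4,7,8} 20  {2,3,6,7,8} 10  {3,4,6,7,8} 30  {3,5,6,7,8} 10  {4,5,6,7,8} 20
  6 to go: {0,1,2,3,4,8} 15  {0,2,3,4,7,8} 60  {0,3,4,6,7,8} 90  {0,4,5,6,7,8} 60  {1,2,3,4,7,8} 30  {1,2,3,6,7,8} 15  {2,3,4,6,7,8} 60  {2,3,5,6,7,8} 20  {3,4,5,6,7,8} 60
  7 to go: {0,1,2,3,4,7,8} 105  {0,2,3,4,6,7,8} 210  {0,3,4,5,6,7,8} 210  {1,2,3,4,6,7,8} 105  {1,2,3,5,6,7,8} 35  {2,3,4,5,6,7,8} 140
  if 0:x drops first: 280 orders
  if 1:c drops first: 560 orders
  if 5:b drops first: 420 orders
heap linearizations: 1260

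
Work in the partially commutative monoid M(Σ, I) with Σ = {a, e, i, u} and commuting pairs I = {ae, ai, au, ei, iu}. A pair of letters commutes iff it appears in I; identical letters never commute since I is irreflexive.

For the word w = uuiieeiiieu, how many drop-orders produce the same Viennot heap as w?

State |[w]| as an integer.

drop 0:u onto floor
drop 1:u onto {0:u}
drop 2:i onto floor
drop 3:i onto {2:i}
drop 4:e onto {1:u}
drop 5:e onto {4:e}
drop 6:i onto {3:i}
drop 7:i onto {6:i}
drop 8:i onto {7:i}
drop 9:e onto {5:e}
drop 10:u onto {9:e}
ground layer = {0:u, 2:i}
drop-orders for the pieces not yet dropped (sum over which currently-grounded one goes next):
  1 to go: {8} 1  {10} 1
  2 to go: {7,8} 1  {8,10} 2  {9,10} 1
  3 to go: {5,9,10} 1  {6,7,8} 1  {7,8,10} 3  {8,9,10} 3
  4 to go: {3,6,7,8} 1  {4,5,9,10} 1  {5,8,9,10} 4  {6,7,8,10} 4  {7,8,9,10} 6
  5 to go: {1,4,5,9,10} 1  {2,3,6,7,8} 1  {3,6,7,8,10} 5  {4,5,8,9,10} 5  {5,7,8,9,10} 10  {6,7,8,9,10} 10
  6 to go: {0,1,4,5,9,10} 1  {1,4,5,8,9,10} 6  {2,3,6,7,8,10} 6  {3,6,7,8,9,10} 15  {4,5,7,8,9,10} 15  {5,6,7,8,9,10} 20
  7 to go: {0,1,4,5,8,9,10} 7  {1,4,5,7,8,9,10} 21  {2,3,6,7,8,9,10} 21  {3,5,6,7,8,9,10} 35  {4,5,6,7,8,9,10} 35
  8 to go: {0,1,4,5,7,8,9,10} 28  {1,4,5,6,7,8,9,10} 56  {2,3,5,6,7,8,9,10} 56  {3,4,5,6,7,8,9,10} 70
  9 to go: {0,1,4,5,6,7,8,9,10} 84  {1,3,4,5,6,7,8,9,10} 126  {2,3,4,5,6,7,8,9,10} 126
  if 0:u drops first: 252 orders
  if 2:i drops first: 210 orders
heap linearizations: 462

462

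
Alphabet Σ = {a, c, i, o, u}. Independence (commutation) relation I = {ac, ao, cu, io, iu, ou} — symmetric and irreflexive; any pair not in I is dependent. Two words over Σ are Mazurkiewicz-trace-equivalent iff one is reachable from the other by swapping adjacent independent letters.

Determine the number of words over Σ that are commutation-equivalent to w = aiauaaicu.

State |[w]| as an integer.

3

piece 0:a — minimal
piece 1:i rests on {0:a}
piece 2:a rests on {1:i}
piece 3:u rests on {2:a}
piece 4:a rests on {3:u}
piece 5:a rests on {4:a}
piece 6:i rests on {5:a}
piece 7:c rests on {6:i}
piece 8:u rests on {5:a}
minimal pieces: {0:a}
ways to finish when only these pieces remain (= sum over removing one remaining piece with nothing left below it):
  1 left: {7}→1  {8}→1
  2 left: {6,7}→1  {7,8}→2
  3 left: {6,7,8}→3
  4 left: {5,6,7,8}→3
  5 left: {4,5,6,7,8}→3
  6 left: {3,4,5,6,7,8}→3
  7 left: {2,3,4,5,6,7,8}→3
  placing 0:a first → 3 extensions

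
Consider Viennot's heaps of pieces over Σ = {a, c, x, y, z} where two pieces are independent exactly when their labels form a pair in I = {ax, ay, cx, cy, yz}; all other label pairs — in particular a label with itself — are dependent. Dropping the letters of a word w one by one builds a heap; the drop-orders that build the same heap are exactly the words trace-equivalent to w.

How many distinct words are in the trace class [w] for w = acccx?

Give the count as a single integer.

5

#0=a has no predecessor
#1=c depends on [0:a]
#2=c depends on [1:c]
#3=c depends on [2:c]
#4=x has no predecessor
sources: [0:a, 4:x]
N(rest) = Σ N(rest − s) over sources s of rest; N(one piece) = 1:
  size 1 → [3]=1  [4]=1
  size 2 → [2,3]=1  [3,4]=2
  size 3 → [1,2,3]=1  [2,3,4]=3
  first=0(a) contributes 4
  first=4(x) contributes 1
|[w]| = 5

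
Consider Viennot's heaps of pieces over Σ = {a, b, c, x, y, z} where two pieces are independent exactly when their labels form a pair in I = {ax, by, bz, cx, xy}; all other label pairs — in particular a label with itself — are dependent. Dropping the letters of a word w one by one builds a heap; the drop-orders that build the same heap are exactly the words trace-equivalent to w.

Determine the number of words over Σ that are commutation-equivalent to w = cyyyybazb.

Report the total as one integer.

drop 0:c onto floor
drop 1:y onto {0:c}
drop 2:y onto {1:y}
drop 3:y onto {2:y}
drop 4:y onto {3:y}
drop 5:b onto {0:c}
drop 6:a onto {4:y, 5:b}
drop 7:z onto {6:a}
drop 8:b onto {6:a}
ground layer = {0:c}
drop-orders for the pieces not yet dropped (sum over which currently-grounded one goes next):
  1 to go: {7} 1  {8} 1
  2 to go: {7,8} 2
  3 to go: {6,7,8} 2
  4 to go: {4,6,7,8} 2  {5,6,7,8} 2
  5 to go: {3,4,6,7,8} 2  {4,5,6,7,8} 4
  6 to go: {2,3,4,6,7,8} 2  {3,4,5,6,7,8} 6
  7 to go: {1,2,3,4,6,7,8} 2  {2,3,4,5,6,7,8} 8
  if 0:c drops first: 10 orders

10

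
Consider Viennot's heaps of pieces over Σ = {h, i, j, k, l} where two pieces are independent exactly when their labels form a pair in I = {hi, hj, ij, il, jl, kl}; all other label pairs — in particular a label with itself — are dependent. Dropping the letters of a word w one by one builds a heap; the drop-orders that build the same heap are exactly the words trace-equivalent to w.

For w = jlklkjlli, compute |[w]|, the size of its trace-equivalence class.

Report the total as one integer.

252

piece 0:j — minimal
piece 1:l — minimal
piece 2:k rests on {0:j}
piece 3:l rests on {1:l}
piece 4:k rests on {2:k}
piece 5:j rests on {4:k}
piece 6:l rests on {3:l}
piece 7:l rests on {6:l}
piece 8:i rests on {4:k}
minimal pieces: {0:j, 1:l}
ways to finish when only these pieces remain (= sum over removing one remaining piece with nothing left below it):
  1 left: {5}→1  {7}→1  {8}→1
  2 left: {5,7}→2  {5,8}→2  {6,7}→1  {7,8}→2
  3 left: {3,6,7}→1  {4,5,8}→2  {5,6,7}→3  {5,7,8}→6  {6,7,8}→3
  4 left: {1,3,6,7}→1  {2,4,5,8}→2  {3,5,6,7}→4  {3,6,7,8}→4  {4,5,7,8}→8  {5,6,7,8}→12
  5 left: {0,2,4,5,8}→2  {1,3,5,6,7}→5  {1,3,6,7,8}→5  {2,4,5,7,8}→10  {3,5,6,7,8}→20  {4,5,6,7,8}→20
  6 left: {0,2,4,5,7,8}→12  {1,3,5,6,7,8}→30  {2,4,5,6,7,8}→30  {3,4,5,6,7,8}→40
  7 left: {0,2,4,5,6,7,8}→42  {1,3,4,5,6,7,8}→70  {2,3,4,5,6,7,8}→70
  placing 0:j first → 140 extensions
  placing 1:l first → 112 extensions
total linear extensions = 252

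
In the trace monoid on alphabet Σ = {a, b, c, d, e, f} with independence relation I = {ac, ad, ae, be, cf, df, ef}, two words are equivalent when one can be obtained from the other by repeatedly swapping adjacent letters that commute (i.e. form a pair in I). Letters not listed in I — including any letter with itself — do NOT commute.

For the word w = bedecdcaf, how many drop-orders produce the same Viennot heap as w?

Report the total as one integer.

49

0(b) covers ∅
1(e) covers ∅
2(d) covers 0:b, 1:e
3(e) covers 2:d
4(c) covers 3:e
5(d) covers 4:c
6(c) covers 5:d
7(a) covers 0:b
8(f) covers 7:a
floor of heap: 0:b, 1:e
completions by unplaced set U, small U first (add the entries for U minus each lowest piece of U):
  |U|=1: {6}:1  {8}:1
  |U|=2: {5,6}:1  {6,8}:2  {7,8}:1
  |U|=3: {4,5,6}:1  {5,6,8}:3  {6,7,8}:3
  |U|=4: {3,4,5,6}:1  {4,5,6,8}:4  {5,6,7,8}:6
  |U|=5: {2,3,4,5,6}:1  {3,4,5,6,8}:5  {4,5,6,7,8}:10
  |U|=6: {1,2,3,4,5,6}:1  {2,3,4,5,6,8}:6  {3,4,5,6,7,8}:15
  |U|=7: {1,2,3,4,5,6,8}:7  {2,3,4,5,6,7,8}:21
  start at 0(b): 28
  start at 1(e): 21
sum over floor = 49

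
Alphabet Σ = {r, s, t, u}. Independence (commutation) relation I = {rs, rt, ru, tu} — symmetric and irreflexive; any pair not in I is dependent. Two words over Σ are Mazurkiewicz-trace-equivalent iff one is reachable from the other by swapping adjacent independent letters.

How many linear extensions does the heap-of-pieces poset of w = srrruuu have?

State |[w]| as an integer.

35

drop 0:s onto floor
drop 1:r onto floor
drop 2:r onto {1:r}
drop 3:r onto {2:r}
drop 4:u onto {0:s}
drop 5:u onto {4:u}
drop 6:u onto {5:u}
ground layer = {0:s, 1:r}
drop-orders for the pieces not yet dropped (sum over which currently-grounded one goes next):
  1 to go: {3} 1  {6} 1
  2 to go: {2,3} 1  {3,6} 2  {5,6} 1
  3 to go: {1,2,3} 1  {2,3,6} 3  {3,5,6} 3  {4,5,6} 1
  4 to go: {0,4,5,6} 1  {1,2,3,6} 4  {2,3,5,6} 6  {3,4,5,6} 4
  5 to go: {0,3,4,5,6} 5  {1,2,3,5,6} 10  {2,3,4,5,6} 10
  if 0:s drops first: 20 orders
  if 1:r drops first: 15 orders
heap linearizations: 35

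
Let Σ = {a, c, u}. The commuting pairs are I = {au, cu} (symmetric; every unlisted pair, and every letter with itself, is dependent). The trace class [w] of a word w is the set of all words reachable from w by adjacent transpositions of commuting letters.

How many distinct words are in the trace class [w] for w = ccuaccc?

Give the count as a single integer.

7

#0=c has no predecessor
#1=c depends on [0:c]
#2=u has no predecessor
#3=a depends on [1:c]
#4=c depends on [3:a]
#5=c depends on [4:c]
#6=c depends on [5:c]
sources: [0:c, 2:u]
N(rest) = Σ N(rest − s) over sources s of rest; N(one piece) = 1:
  size 1 → [2]=1  [6]=1
  size 2 → [2,6]=2  [5,6]=1
  size 3 → [2,5,6]=3  [4,5,6]=1
  size 4 → [2,4,5,6]=4  [3,4,5,6]=1
  size 5 → [1,3,4,5,6]=1  [2,3,4,5,6]=5
  first=0(c) contributes 6
  first=2(u) contributes 1
|[w]| = 7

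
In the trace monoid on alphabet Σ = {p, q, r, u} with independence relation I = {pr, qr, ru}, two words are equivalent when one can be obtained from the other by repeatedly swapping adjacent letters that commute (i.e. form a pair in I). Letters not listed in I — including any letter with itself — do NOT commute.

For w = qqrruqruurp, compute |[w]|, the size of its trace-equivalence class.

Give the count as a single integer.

#0=q has no predecessor
#1=q depends on [0:q]
#2=r has no predecessor
#3=r depends on [2:r]
#4=u depends on [1:q]
#5=q depends on [4:u]
#6=r depends on [3:r]
#7=u depends on [5:q]
#8=u depends on [7:u]
#9=r depends on [6:r]
#10=p depends on [8:u]
sources: [0:q, 2:r]
N(rest) = Σ N(rest − s) over sources s of rest; N(one piece) = 1:
  size 1 → [9]=1  [10]=1
  size 2 → [6,9]=1  [8,10]=1  [9,10]=2
  size 3 → [3,6,9]=1  [6,9,10]=3  [7,8,10]=1  [8,9,10]=3
  size 4 → [2,3,6,9]=1  [3,6,9,10]=4  [5,7,8,10]=1  [6,8,9,10]=6  [7,8,9,10]=4
  size 5 → [2,3,6,9,10]=5  [3,6,8,9,10]=10  [4,5,7,8,10]=1  [5,7,8,9,10]=5  [6,7,8,9,10]=10
  size 6 → [1,4,5,7,8,10]=1  [2,3,6,8,9,10]=15  [3,6,7,8,9,10]=20  [4,5,7,8,9,10]=6  [5,6,7,8,9,10]=15
  size 7 → [0,1,4,5,7,8,10]=1  [1,4,5,7,8,9,10]=7  [2,3,6,7,8,9,10]=35  [3,5,6,7,8,9,10]=35  [4,5,6,7,8,9,10]=21
  size 8 → [0,1,4,5,7,8,9,10]=8  [1,4,5,6,7,8,9,10]=28  [2,3,5,6,7,8,9,10]=70  [3,4,5,6,7,8,9,10]=56
  size 9 → [0,1,4,5,6,7,8,9,10]=36  [1,3,4,5,6,7,8,9,10]=84  [2,3,4,5,6,7,8,9,10]=126
  first=0(q) contributes 210
  first=2(r) contributes 120
|[w]| = 330

330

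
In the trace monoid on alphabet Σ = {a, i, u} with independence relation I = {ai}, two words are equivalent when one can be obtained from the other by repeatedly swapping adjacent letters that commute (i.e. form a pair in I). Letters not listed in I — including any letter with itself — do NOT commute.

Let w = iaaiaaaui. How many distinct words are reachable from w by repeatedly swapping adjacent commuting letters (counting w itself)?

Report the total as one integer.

21

#0=i has no predecessor
#1=a has no predecessor
#2=a depends on [1:a]
#3=i depends on [0:i]
#4=a depends on [2:a]
#5=a depends on [4:a]
#6=a depends on [5:a]
#7=u depends on [3:i, 6:a]
#8=i depends on [7:u]
sources: [0:i, 1:a]
N(rest) = Σ N(rest − s) over sources s of rest; N(one piece) = 1:
  size 1 → [8]=1
  size 2 → [7,8]=1
  size 3 → [3,7,8]=1  [6,7,8]=1
  size 4 → [0,3,7,8]=1  [3,6,7,8]=2  [5,6,7,8]=1
  size 5 → [0,3,6,7,8]=3  [3,5,6,7,8]=3  [4,5,6,7,8]=1
  size 6 → [0,3,5,6,7,8]=6  [2,4,5,6,7,8]=1  [3,4,5,6,7,8]=4
  size 7 → [0,3,4,5,6,7,8]=10  [1,2,4,5,6,7,8]=1  [2,3,4,5,6,7,8]=5
  first=0(i) contributes 6
  first=1(a) contributes 15
|[w]| = 21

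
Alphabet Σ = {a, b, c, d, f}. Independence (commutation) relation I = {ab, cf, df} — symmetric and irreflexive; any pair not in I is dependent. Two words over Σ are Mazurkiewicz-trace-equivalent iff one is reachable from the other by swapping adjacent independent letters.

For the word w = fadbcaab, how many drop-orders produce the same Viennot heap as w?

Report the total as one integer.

piece 0:f — minimal
piece 1:a rests on {0:f}
piece 2:d rests on {1:a}
piece 3:b rests on {2:d}
piece 4:c rests on {3:b}
piece 5:a rests on {4:c}
piece 6:a rests on {5:a}
piece 7:b rests on {4:c}
minimal pieces: {0:f}
ways to finish when only these pieces remain (= sum over removing one remaining piece with nothing left below it):
  1 left: {6}→1  {7}→1
  2 left: {5,6}→1  {6,7}→2
  3 left: {5,6,7}→3
  4 left: {4,5,6,7}→3
  5 left: {3,4,5,6,7}→3
  6 left: {2,3,4,5,6,7}→3
  placing 0:f first → 3 extensions

3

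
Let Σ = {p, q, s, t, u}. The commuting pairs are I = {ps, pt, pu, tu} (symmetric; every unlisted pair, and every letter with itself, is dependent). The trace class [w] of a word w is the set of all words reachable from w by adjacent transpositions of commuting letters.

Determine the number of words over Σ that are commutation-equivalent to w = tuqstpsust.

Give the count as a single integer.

14

piece 0:t — minimal
piece 1:u — minimal
piece 2:q rests on {0:t, 1:u}
piece 3:s rests on {2:q}
piece 4:t rests on {3:s}
piece 5:p rests on {2:q}
piece 6:s rests on {4:t}
piece 7:u rests on {6:s}
piece 8:s rests on {7:u}
piece 9:t rests on {8:s}
minimal pieces: {0:t, 1:u}
ways to finish when only these pieces remain (= sum over removing one remaining piece with nothing left below it):
  1 left: {5}→1  {9}→1
  2 left: {5,9}→2  {8,9}→1
  3 left: {5,8,9}→3  {7,8,9}→1
  4 left: {5,7,8,9}→4  {6,7,8,9}→1
  5 left: {4,6,7,8,9}→1  {5,6,7,8,9}→5
  6 left: {3,4,6,7,8,9}→1  {4,5,6,7,8,9}→6
  7 left: {3,4,5,6,7,8,9}→7
  8 left: {2,3,4,5,6,7,8,9}→7
  placing 0:t first → 7 extensions
  placing 1:u first → 7 extensions
total linear extensions = 14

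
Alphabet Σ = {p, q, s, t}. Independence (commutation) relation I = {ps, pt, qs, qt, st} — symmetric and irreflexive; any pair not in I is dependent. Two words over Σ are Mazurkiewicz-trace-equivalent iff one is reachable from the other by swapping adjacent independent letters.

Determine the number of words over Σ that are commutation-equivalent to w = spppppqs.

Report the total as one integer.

0(s) covers ∅
1(p) covers ∅
2(p) covers 1:p
3(p) covers 2:p
4(p) covers 3:p
5(p) covers 4:p
6(q) covers 5:p
7(s) covers 0:s
floor of heap: 0:s, 1:p
completions by unplaced set U, small U first (add the entries for U minus each lowest piece of U):
  |U|=1: {6}:1  {7}:1
  |U|=2: {0,7}:1  {5,6}:1  {6,7}:2
  |U|=3: {0,6,7}:3  {4,5,6}:1  {5,6,7}:3
  |U|=4: {0,5,6,7}:6  {3,4,5,6}:1  {4,5,6,7}:4
  |U|=5: {0,4,5,6,7}:10  {2,3,4,5,6}:1  {3,4,5,6,7}:5
  |U|=6: {0,3,4,5,6,7}:15  {1,2,3,4,5,6}:1  {2,3,4,5,6,7}:6
  start at 0(s): 7
  start at 1(p): 21
sum over floor = 28

28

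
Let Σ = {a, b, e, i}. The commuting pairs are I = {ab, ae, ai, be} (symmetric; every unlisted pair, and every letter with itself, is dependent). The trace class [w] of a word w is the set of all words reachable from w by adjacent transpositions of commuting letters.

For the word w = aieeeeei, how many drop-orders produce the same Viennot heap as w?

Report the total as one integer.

8

#0=a has no predecessor
#1=i has no predecessor
#2=e depends on [1:i]
#3=e depends on [2:e]
#4=e depends on [3:e]
#5=e depends on [4:e]
#6=e depends on [5:e]
#7=i depends on [6:e]
sources: [0:a, 1:i]
N(rest) = Σ N(rest − s) over sources s of rest; N(one piece) = 1:
  size 1 → [0]=1  [7]=1
  size 2 → [0,7]=2  [6,7]=1
  size 3 → [0,6,7]=3  [5,6,7]=1
  size 4 → [0,5,6,7]=4  [4,5,6,7]=1
  size 5 → [0,4,5,6,7]=5  [3,4,5,6,7]=1
  size 6 → [0,3,4,5,6,7]=6  [2,3,4,5,6,7]=1
  first=0(a) contributes 1
  first=1(i) contributes 7
|[w]| = 8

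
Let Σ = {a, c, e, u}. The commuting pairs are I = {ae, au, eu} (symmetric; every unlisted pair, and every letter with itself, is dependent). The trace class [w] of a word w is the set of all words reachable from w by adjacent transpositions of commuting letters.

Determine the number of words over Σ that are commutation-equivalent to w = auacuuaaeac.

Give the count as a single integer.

0(a) covers ∅
1(u) covers ∅
2(a) covers 0:a
3(c) covers 1:u, 2:a
4(u) covers 3:c
5(u) covers 4:u
6(a) covers 3:c
7(a) covers 6:a
8(e) covers 3:c
9(a) covers 7:a
10(c) covers 5:u, 8:e, 9:a
floor of heap: 0:a, 1:u
completions by unplaced set U, small U first (add the entries for U minus each lowest piece of U):
  |U|=1: {10}:1
  |U|=2: {5,10}:1  {8,10}:1  {9,10}:1
  |U|=3: {4,5,10}:1  {5,8,10}:2  {5,9,10}:2  {7,9,10}:1  {8,9,10}:2
  |U|=4: {4,5,8,10}:3  {4,5,9,10}:3  {5,7,9,10}:3  {5,8,9,10}:6  {6,7,9,10}:1  {7,8,9,10}:3
  |U|=5: {4,5,7,9,10}:6  {4,5,8,9,10}:12  {5,6,7,9,10}:4  {5,7,8,9,10}:12  {6,7,8,9,10}:4
  |U|=6: {4,5,6,7,9,10}:10  {4,5,7,8,9,10}:30  {5,6,7,8,9,10}:20
  |U|=7: {4,5,6,7,8,9,10}:60
  |U|=8: {3,4,5,6,7,8,9,10}:60
  |U|=9: {1,3,4,5,6,7,8,9,10}:60  {2,3,4,5,6,7,8,9,10}:60
  start at 0(a): 120
  start at 1(u): 60
sum over floor = 180

180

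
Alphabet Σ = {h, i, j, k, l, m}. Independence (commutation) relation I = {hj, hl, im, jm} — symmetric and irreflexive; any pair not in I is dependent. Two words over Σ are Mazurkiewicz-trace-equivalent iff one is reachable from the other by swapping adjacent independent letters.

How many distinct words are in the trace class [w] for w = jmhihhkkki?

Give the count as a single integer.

drop 0:j onto floor
drop 1:m onto floor
drop 2:h onto {1:m}
drop 3:i onto {0:j, 2:h}
drop 4:h onto {3:i}
drop 5:h onto {4:h}
drop 6:k onto {5:h}
drop 7:k onto {6:k}
drop 8:k onto {7:k}
drop 9:i onto {8:k}
ground layer = {0:j, 1:m}
drop-orders for the pieces not yet dropped (sum over which currently-grounded one goes next):
  1 to go: {9} 1
  2 to go: {8,9} 1
  3 to go: {7,8,9} 1
  4 to go: {6,7,8,9} 1
  5 to go: {5,6,7,8,9} 1
  6 to go: {4,5,6,7,8,9} 1
  7 to go: {3,4,5,6,7,8,9} 1
  8 to go: {0,3,4,5,6,7,8,9} 1  {2,3,4,5,6,7,8,9} 1
  if 0:j drops first: 1 orders
  if 1:m drops first: 2 orders
heap linearizations: 3

3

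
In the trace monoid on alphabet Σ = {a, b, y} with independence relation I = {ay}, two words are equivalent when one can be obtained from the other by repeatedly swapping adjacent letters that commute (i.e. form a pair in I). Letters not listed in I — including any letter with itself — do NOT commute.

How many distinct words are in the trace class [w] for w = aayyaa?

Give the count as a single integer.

15

piece 0:a — minimal
piece 1:a rests on {0:a}
piece 2:y — minimal
piece 3:y rests on {2:y}
piece 4:a rests on {1:a}
piece 5:a rests on {4:a}
minimal pieces: {0:a, 2:y}
ways to finish when only these pieces remain (= sum over removing one remaining piece with nothing left below it):
  1 left: {3}→1  {5}→1
  2 left: {2,3}→1  {3,5}→2  {4,5}→1
  3 left: {1,4,5}→1  {2,3,5}→3  {3,4,5}→3
  4 left: {0,1,4,5}→1  {1,3,4,5}→4  {2,3,4,5}→6
  placing 0:a first → 10 extensions
  placing 2:y first → 5 extensions
total linear extensions = 15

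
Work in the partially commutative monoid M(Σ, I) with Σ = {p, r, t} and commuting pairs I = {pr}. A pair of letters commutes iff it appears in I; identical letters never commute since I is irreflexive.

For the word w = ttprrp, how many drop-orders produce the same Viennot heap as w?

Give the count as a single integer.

6

drop 0:t onto floor
drop 1:t onto {0:t}
drop 2:p onto {1:t}
drop 3:r onto {1:t}
drop 4:r onto {3:r}
drop 5:p onto {2:p}
ground layer = {0:t}
drop-orders for the pieces not yet dropped (sum over which currently-grounded one goes next):
  1 to go: {4} 1  {5} 1
  2 to go: {2,5} 1  {3,4} 1  {4,5} 2
  3 to go: {2,4,5} 3  {3,4,5} 3
  4 to go: {2,3,4,5} 6
  if 0:t drops first: 6 orders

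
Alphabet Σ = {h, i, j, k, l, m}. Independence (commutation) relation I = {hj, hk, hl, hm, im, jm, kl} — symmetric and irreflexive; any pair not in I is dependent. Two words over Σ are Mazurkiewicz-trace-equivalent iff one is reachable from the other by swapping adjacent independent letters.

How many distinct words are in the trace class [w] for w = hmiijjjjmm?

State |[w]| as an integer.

#0=h has no predecessor
#1=m has no predecessor
#2=i depends on [0:h]
#3=i depends on [2:i]
#4=j depends on [3:i]
#5=j depends on [4:j]
#6=j depends on [5:j]
#7=j depends on [6:j]
#8=m depends on [1:m]
#9=m depends on [8:m]
sources: [0:h, 1:m]
N(rest) = Σ N(rest − s) over sources s of rest; N(one piece) = 1:
  size 1 → [7]=1  [9]=1
  size 2 → [6,7]=1  [7,9]=2  [8,9]=1
  size 3 → [1,8,9]=1  [5,6,7]=1  [6,7,9]=3  [7,8,9]=3
  size 4 → [1,7,8,9]=4  [4,5,6,7]=1  [5,6,7,9]=4  [6,7,8,9]=6
  size 5 → [1,6,7,8,9]=10  [3,4,5,6,7]=1  [4,5,6,7,9]=5  [5,6,7,8,9]=10
  size 6 → [1,5,6,7,8,9]=20  [2,3,4,5,6,7]=1  [3,4,5,6,7,9]=6  [4,5,6,7,8,9]=15
  size 7 → [0,2,3,4,5,6,7]=1  [1,4,5,6,7,8,9]=35  [2,3,4,5,6,7,9]=7  [3,4,5,6,7,8,9]=21
  size 8 → [0,2,3,4,5,6,7,9]=8  [1,3,4,5,6,7,8,9]=56  [2,3,4,5,6,7,8,9]=28
  first=0(h) contributes 84
  first=1(m) contributes 36
|[w]| = 120

120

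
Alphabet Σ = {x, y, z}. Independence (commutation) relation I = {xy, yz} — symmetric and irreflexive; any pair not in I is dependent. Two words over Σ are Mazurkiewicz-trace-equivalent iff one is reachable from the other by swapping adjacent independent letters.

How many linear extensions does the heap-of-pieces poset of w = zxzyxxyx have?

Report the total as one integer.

#0=z has no predecessor
#1=x depends on [0:z]
#2=z depends on [1:x]
#3=y has no predecessor
#4=x depends on [2:z]
#5=x depends on [4:x]
#6=y depends on [3:y]
#7=x depends on [5:x]
sources: [0:z, 3:y]
N(rest) = Σ N(rest − s) over sources s of rest; N(one piece) = 1:
  size 1 → [6]=1  [7]=1
  size 2 → [3,6]=1  [5,7]=1  [6,7]=2
  size 3 → [3,6,7]=3  [4,5,7]=1  [5,6,7]=3
  size 4 → [2,4,5,7]=1  [3,5,6,7]=6  [4,5,6,7]=4
  size 5 → [1,2,4,5,7]=1  [2,4,5,6,7]=5  [3,4,5,6,7]=10
  size 6 → [0,1,2,4,5,7]=1  [1,2,4,5,6,7]=6  [2,3,4,5,6,7]=15
  first=0(z) contributes 21
  first=3(y) contributes 7
|[w]| = 28

28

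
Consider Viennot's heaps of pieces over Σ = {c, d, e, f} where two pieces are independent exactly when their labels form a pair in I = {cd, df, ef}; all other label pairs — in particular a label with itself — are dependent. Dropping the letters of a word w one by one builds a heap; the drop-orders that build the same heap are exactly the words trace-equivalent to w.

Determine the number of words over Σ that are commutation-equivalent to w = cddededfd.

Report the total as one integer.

0(c) covers ∅
1(d) covers ∅
2(d) covers 1:d
3(e) covers 0:c, 2:d
4(d) covers 3:e
5(e) covers 4:d
6(d) covers 5:e
7(f) covers 0:c
8(d) covers 6:d
floor of heap: 0:c, 1:d
completions by unplaced set U, small U first (add the entries for U minus each lowest piece of U):
  |U|=1: {7}:1  {8}:1
  |U|=2: {6,8}:1  {7,8}:2
  |U|=3: {5,6,8}:1  {6,7,8}:3
  |U|=4: {4,5,6,8}:1  {5,6,7,8}:4
  |U|=5: {3,4,5,6,8}:1  {4,5,6,7,8}:5
  |U|=6: {2,3,4,5,6,8}:1  {3,4,5,6,7,8}:6
  |U|=7: {0,3,4,5,6,7,8}:6  {1,2,3,4,5,6,8}:1  {2,3,4,5,6,7,8}:7
  start at 0(c): 8
  start at 1(d): 13
sum over floor = 21

21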